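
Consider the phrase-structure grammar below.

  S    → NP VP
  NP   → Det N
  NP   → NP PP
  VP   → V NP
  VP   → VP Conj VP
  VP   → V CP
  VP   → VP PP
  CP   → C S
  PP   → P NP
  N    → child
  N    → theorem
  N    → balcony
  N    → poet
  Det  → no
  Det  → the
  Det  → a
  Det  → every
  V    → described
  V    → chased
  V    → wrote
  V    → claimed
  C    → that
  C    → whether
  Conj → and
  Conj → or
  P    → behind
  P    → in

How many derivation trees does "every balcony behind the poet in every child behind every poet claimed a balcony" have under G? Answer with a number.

Two of the 5 distinct bracketings:
[S [NP [NP [Det every] [N balcony]] [PP [P behind] [NP [NP [Det the] [N poet]] [PP [P in] [NP [NP [Det every] [N child]] [PP [P behind] [NP [Det every] [N poet]]]]]]]] [VP [V claimed] [NP [Det a] [N balcony]]]]
[S [NP [NP [Det every] [N balcony]] [PP [P behind] [NP [NP [NP [Det the] [N poet]] [PP [P in] [NP [Det every] [N child]]]] [PP [P behind] [NP [Det every] [N poet]]]]]] [VP [V claimed] [NP [Det a] [N balcony]]]]
The trees differ in how a recursive rule is bracketed over the same span.

5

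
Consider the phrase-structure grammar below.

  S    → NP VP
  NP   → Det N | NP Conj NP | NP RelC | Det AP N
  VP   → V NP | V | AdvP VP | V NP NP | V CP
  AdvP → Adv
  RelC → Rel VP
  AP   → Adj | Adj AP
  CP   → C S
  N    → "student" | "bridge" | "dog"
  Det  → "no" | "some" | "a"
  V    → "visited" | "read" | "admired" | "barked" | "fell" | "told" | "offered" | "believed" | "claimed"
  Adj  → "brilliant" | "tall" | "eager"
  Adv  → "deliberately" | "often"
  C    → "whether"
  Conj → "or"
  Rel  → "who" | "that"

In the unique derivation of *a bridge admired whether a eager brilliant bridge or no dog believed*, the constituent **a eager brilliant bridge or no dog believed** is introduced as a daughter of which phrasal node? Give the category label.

S
  NP
    Det: a
    N: bridge
  VP
    V: admired
    CP
      C: whether
      S
        NP
          NP
            Det: a
            AP
              Adj: eager
              AP
                Adj: brilliant
            N: bridge
          Conj: or
          NP
            Det: no
            N: dog
        VP
          V: believed
The span 'a eager brilliant bridge or no dog believed' is the S node built by S → NP VP.
Its mother is the CP built by CP → C S.

CP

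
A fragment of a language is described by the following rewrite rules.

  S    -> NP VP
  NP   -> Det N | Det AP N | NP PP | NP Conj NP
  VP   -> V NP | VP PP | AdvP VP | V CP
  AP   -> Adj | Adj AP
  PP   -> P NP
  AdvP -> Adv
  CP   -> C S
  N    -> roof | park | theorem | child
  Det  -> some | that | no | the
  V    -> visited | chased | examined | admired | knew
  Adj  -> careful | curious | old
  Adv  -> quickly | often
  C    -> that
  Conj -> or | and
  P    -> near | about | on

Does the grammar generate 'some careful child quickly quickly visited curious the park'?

A V word can never sit immediately before an Adj word in any string this grammar generates, so the substring 'visited curious' rules out a derivation.

Ungrammatical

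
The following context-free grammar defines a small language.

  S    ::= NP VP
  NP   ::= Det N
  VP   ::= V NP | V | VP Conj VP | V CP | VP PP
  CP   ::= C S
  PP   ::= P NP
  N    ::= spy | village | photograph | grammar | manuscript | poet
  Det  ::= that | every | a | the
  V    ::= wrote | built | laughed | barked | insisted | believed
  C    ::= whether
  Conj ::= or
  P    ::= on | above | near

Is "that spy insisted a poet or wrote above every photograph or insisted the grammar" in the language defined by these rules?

S
  NP
    Det: that
    N: spy
  VP
    VP
      V: insisted
      NP
        Det: a
        N: poet
    Conj: or
    VP
      VP
        VP
          V: wrote
        PP
          P: above
          NP
            Det: every
            N: photograph
      Conj: or
      VP
        V: insisted
        NP
          Det: the
          N: grammar
Each bracket corresponds to one application of a listed rule, so the string is derivable from S.

Grammatical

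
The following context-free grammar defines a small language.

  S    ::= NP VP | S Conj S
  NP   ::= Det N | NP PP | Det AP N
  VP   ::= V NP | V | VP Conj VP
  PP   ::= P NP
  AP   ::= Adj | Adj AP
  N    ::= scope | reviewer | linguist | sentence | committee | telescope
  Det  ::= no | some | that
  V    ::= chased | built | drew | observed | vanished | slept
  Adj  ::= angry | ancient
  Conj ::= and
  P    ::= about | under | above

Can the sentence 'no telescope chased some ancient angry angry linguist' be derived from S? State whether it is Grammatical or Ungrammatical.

Grammatical

[S [NP [Det no] [N telescope]] [VP [V chased] [NP [Det some] [AP [Adj ancient] [AP [Adj angry] [AP [Adj angry]]]] [N linguist]]]]
Every word is introduced by a lexical rule and the phrasal rules combine the resulting categories into a single S.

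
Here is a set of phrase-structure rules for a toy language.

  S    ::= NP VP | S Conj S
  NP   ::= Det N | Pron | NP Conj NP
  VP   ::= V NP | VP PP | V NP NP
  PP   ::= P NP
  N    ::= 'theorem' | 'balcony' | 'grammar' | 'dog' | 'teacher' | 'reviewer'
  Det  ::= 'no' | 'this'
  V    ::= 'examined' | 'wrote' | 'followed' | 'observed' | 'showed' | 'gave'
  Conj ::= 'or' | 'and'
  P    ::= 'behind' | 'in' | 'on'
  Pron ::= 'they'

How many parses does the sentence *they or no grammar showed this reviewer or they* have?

1

[S [NP [NP [Pron they]] [Conj or] [NP [Det no] [N grammar]]] [VP [V showed] [NP [NP [Det this] [N reviewer]] [Conj or] [NP [Pron they]]]]]
No rule offers an alternative attachment or grouping for any span, so this is the only derivation.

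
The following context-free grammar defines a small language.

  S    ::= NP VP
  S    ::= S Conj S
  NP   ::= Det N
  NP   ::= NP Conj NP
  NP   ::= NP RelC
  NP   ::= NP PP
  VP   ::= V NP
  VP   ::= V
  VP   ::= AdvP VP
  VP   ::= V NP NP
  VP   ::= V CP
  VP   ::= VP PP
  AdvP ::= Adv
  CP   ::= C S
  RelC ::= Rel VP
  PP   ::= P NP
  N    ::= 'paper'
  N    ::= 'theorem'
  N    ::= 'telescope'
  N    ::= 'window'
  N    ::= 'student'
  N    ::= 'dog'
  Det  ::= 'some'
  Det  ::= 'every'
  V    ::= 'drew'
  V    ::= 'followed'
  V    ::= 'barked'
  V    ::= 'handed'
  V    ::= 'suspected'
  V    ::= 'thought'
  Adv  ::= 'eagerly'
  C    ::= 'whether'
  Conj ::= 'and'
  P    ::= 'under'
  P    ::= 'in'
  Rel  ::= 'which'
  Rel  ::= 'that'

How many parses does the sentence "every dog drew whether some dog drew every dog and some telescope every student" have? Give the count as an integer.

1

[S [NP [Det every] [N dog]] [VP [V drew] [CP [C whether] [S [NP [Det some] [N dog]] [VP [V drew] [NP [NP [Det every] [N dog]] [Conj and] [NP [Det some] [N telescope]]] [NP [Det every] [N student]]]]]]]
No rule offers an alternative attachment or grouping for any span, so this is the only derivation.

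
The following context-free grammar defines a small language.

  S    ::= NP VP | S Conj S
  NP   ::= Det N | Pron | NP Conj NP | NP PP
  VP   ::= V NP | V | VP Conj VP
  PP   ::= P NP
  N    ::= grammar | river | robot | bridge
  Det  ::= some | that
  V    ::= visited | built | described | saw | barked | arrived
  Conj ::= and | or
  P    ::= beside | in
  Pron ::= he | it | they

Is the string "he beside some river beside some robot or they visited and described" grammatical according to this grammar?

Grammatical

[S [NP [NP [NP [Pron he]] [PP [P beside] [NP [NP [Det some] [N river]] [PP [P beside] [NP [Det some] [N robot]]]]]] [Conj or] [NP [Pron they]]] [VP [VP [V visited]] [Conj and] [VP [V described]]]]
Each bracket corresponds to one application of a listed rule, so the string is derivable from S.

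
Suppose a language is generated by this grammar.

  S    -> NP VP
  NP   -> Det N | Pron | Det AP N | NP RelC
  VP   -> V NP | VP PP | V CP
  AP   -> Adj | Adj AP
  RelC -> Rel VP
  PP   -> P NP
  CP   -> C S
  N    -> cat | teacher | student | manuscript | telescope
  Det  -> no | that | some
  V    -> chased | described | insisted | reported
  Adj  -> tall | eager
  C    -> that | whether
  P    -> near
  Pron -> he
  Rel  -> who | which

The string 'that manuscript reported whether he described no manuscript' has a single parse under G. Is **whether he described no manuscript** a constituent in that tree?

Yes

[S [NP [Det that] [N manuscript]] [VP [V reported] [CP [C whether] [S [NP [Pron he]] [VP [V described] [NP [Det no] [N manuscript]]]]]]]
The words 'whether he described no manuscript' are exhaustively dominated by a single CP node (built by CP → C S), so they form a constituent.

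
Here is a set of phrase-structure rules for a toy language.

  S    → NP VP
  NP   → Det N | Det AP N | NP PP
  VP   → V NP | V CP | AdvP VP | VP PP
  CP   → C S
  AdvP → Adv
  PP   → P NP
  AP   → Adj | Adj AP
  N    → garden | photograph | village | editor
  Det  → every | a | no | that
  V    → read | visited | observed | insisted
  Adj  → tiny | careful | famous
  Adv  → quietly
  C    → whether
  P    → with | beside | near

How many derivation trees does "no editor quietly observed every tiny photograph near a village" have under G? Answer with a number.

3

Two of the 3 distinct bracketings:
[S [NP [Det no] [N editor]] [VP [AdvP [Adv quietly]] [VP [V observed] [NP [NP [Det every] [AP [Adj tiny]] [N photograph]] [PP [P near] [NP [Det a] [N village]]]]]]]
[S [NP [Det no] [N editor]] [VP [AdvP [Adv quietly]] [VP [VP [V observed] [NP [Det every] [AP [Adj tiny]] [N photograph]]] [PP [P near] [NP [Det a] [N village]]]]]]
The difference turns on whether NP → NP PP is used at the relevant span, versus an alternative expansion of NP.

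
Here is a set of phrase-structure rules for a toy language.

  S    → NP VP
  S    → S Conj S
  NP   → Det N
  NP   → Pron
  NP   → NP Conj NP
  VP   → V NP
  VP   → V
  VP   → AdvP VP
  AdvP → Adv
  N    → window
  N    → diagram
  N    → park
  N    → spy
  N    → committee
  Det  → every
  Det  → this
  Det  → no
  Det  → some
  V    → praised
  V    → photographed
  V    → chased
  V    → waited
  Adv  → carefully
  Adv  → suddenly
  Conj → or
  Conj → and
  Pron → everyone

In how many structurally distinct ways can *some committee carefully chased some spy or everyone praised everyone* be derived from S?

1

[S [S [NP [Det some] [N committee]] [VP [AdvP [Adv carefully]] [VP [V chased] [NP [Det some] [N spy]]]]] [Conj or] [S [NP [Pron everyone]] [VP [V praised] [NP [Pron everyone]]]]]
No rule offers an alternative attachment or grouping for any span, so this is the only derivation.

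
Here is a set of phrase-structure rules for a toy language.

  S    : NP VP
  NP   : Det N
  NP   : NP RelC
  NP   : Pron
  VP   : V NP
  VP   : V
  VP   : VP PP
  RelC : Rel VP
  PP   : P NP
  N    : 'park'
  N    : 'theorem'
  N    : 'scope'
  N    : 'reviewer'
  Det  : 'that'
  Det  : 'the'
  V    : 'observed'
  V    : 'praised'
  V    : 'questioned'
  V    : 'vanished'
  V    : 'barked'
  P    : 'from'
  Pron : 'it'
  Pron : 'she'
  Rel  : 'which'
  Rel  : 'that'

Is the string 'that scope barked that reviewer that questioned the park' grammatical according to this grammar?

Grammatical

[S [NP [Det that] [N scope]] [VP [V barked] [NP [NP [Det that] [N reviewer]] [RelC [Rel that] [VP [V questioned] [NP [Det the] [N park]]]]]]]
Every word is introduced by a lexical rule and the phrasal rules combine the resulting categories into a single S.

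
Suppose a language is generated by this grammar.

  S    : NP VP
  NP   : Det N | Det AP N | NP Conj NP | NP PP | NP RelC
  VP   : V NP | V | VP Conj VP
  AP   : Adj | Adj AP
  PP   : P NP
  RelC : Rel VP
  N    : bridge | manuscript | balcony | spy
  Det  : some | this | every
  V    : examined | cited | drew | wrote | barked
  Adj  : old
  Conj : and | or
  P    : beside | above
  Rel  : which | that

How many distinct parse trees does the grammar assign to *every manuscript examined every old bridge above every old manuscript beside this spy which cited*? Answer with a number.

5

Two of the 5 distinct bracketings:
[S [NP [Det every] [N manuscript]] [VP [V examined] [NP [NP [Det every] [AP [Adj old]] [N bridge]] [PP [P above] [NP [NP [Det every] [AP [Adj old]] [N manuscript]] [PP [P beside] [NP [NP [Det this] [N spy]] [RelC [Rel which] [VP [V cited]]]]]]]]]]
[S [NP [Det every] [N manuscript]] [VP [V examined] [NP [NP [Det every] [AP [Adj old]] [N bridge]] [PP [P above] [NP [NP [NP [Det every] [AP [Adj old]] [N manuscript]] [PP [P beside] [NP [Det this] [N spy]]]] [RelC [Rel which] [VP [V cited]]]]]]]]
The trees differ in how a recursive rule is bracketed over the same span.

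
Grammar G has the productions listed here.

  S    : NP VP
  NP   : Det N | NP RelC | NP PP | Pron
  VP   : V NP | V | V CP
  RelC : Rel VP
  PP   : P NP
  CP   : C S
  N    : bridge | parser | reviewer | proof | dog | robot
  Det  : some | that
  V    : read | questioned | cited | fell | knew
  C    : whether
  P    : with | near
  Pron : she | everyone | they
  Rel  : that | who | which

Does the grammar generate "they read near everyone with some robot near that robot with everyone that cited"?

Ungrammatical

For S → NP VP, the only prefix that parses as NP is 'they', but the remainder 'read near everyone with some robot near that robot with everyone that cited' is not a VP under these rules.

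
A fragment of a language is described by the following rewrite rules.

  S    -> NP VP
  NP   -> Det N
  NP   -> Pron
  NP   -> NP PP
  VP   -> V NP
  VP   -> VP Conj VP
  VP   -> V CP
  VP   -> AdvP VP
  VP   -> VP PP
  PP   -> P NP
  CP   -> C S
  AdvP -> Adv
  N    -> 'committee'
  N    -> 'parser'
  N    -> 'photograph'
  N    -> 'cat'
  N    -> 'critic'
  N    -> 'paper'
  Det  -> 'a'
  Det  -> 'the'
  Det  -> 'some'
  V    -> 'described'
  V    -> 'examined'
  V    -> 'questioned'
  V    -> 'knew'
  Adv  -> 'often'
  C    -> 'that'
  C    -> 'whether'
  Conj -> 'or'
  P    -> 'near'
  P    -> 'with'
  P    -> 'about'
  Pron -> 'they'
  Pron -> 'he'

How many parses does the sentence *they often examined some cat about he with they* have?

9

Two of the 9 distinct bracketings:
[S [NP [Pron they]] [VP [AdvP [Adv often]] [VP [V examined] [NP [NP [Det some] [N cat]] [PP [P about] [NP [NP [Pron he]] [PP [P with] [NP [Pron they]]]]]]]]]
[S [NP [Pron they]] [VP [AdvP [Adv often]] [VP [V examined] [NP [NP [NP [Det some] [N cat]] [PP [P about] [NP [Pron he]]]] [PP [P with] [NP [Pron they]]]]]]]
The trees differ in how a recursive rule is bracketed over the same span.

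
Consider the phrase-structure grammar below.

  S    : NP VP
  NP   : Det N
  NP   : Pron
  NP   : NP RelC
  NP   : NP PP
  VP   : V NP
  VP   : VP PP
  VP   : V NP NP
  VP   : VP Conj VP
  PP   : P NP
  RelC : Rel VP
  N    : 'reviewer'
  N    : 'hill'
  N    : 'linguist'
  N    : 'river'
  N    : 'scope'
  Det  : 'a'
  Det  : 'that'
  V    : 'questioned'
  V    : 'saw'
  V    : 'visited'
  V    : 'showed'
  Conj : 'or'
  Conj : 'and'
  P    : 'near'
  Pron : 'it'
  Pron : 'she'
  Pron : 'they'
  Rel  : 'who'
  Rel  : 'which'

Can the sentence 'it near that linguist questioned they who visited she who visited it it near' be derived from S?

Ungrammatical

For S → NP VP, every NP-prefix leaves a non-VP remainder: after 'it' the remainder is not a VP; after 'it near that linguist' the remainder is not a VP.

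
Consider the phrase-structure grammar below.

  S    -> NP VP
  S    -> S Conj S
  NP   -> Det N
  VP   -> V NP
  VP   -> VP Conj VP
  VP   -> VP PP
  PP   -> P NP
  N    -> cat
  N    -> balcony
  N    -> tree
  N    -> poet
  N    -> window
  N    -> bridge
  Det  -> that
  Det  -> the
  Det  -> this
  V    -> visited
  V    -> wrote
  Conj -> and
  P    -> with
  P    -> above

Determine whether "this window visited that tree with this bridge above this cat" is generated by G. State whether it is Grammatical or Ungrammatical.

Grammatical

[S [NP [Det this] [N window]] [VP [VP [VP [V visited] [NP [Det that] [N tree]]] [PP [P with] [NP [Det this] [N bridge]]]] [PP [P above] [NP [Det this] [N cat]]]]]
Each bracket corresponds to one application of a listed rule, so the string is derivable from S.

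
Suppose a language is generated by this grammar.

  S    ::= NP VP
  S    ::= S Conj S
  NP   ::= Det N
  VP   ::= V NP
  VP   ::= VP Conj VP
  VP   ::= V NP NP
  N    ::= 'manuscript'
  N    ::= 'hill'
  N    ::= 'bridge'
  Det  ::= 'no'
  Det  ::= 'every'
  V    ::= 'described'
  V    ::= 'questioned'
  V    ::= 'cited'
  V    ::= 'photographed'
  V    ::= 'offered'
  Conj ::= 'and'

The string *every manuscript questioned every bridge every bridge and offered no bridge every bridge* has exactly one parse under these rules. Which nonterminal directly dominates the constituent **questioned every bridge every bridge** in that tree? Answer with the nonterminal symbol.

S
  NP
    Det: every
    N: manuscript
  VP
    VP
      V: questioned
      NP
        Det: every
        N: bridge
      NP
        Det: every
        N: bridge
    Conj: and
    VP
      V: offered
      NP
        Det: no
        N: bridge
      NP
        Det: every
        N: bridge
The span 'questioned every bridge every bridge' is the VP node built by VP → V NP NP.
Its mother is the VP built by VP → VP Conj VP.

VP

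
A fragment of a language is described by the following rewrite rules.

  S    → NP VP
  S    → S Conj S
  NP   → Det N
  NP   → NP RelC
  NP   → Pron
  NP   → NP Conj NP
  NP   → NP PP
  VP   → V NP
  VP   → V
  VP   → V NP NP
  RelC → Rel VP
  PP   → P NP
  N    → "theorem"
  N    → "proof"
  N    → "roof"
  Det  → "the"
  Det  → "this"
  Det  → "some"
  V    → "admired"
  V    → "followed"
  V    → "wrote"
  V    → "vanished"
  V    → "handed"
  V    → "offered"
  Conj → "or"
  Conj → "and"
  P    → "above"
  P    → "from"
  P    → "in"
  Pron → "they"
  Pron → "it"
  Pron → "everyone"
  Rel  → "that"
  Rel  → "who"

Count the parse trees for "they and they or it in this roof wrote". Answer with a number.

Two of the 5 distinct bracketings:
[S [NP [NP [Pron they]] [Conj and] [NP [NP [Pron they]] [Conj or] [NP [NP [Pron it]] [PP [P in] [NP [Det this] [N roof]]]]]] [VP [V wrote]]]
[S [NP [NP [Pron they]] [Conj and] [NP [NP [NP [Pron they]] [Conj or] [NP [Pron it]]] [PP [P in] [NP [Det this] [N roof]]]]] [VP [V wrote]]]
The trees differ in how a recursive rule is bracketed over the same span.

5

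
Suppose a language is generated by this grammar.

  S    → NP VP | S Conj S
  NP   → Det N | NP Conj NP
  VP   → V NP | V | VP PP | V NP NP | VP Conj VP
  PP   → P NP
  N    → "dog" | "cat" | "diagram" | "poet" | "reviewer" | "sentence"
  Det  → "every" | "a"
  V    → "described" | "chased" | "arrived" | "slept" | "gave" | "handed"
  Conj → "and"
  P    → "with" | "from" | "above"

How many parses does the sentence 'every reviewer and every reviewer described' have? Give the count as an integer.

[S [NP [NP [Det every] [N reviewer]] [Conj and] [NP [Det every] [N reviewer]]] [VP [V described]]]
No rule offers an alternative attachment or grouping for any span, so this is the only derivation.

1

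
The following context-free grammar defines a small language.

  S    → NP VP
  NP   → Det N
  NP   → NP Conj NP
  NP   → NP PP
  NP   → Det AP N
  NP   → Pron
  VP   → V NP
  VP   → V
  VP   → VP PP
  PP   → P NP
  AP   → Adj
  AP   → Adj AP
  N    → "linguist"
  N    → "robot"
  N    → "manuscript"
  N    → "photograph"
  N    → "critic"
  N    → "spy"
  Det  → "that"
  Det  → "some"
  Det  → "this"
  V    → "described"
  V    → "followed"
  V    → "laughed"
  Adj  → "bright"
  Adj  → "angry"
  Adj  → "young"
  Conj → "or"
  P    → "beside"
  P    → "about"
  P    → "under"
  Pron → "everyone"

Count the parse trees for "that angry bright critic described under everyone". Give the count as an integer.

1

[S [NP [Det that] [AP [Adj angry] [AP [Adj bright]]] [N critic]] [VP [VP [V described]] [PP [P under] [NP [Pron everyone]]]]]
No rule offers an alternative attachment or grouping for any span, so this is the only derivation.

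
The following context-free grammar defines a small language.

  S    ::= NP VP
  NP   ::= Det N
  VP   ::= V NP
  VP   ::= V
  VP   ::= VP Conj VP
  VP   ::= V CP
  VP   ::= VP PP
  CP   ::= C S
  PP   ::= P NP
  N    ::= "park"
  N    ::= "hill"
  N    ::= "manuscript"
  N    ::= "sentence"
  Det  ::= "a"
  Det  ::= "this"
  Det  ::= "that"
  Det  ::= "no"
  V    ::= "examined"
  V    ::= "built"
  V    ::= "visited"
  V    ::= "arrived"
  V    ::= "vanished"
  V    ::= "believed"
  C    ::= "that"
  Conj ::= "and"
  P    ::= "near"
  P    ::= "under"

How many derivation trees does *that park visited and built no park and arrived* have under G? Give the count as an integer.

The two bracketings:
[S [NP [Det that] [N park]] [VP [VP [V visited]] [Conj and] [VP [VP [V built] [NP [Det no] [N park]]] [Conj and] [VP [V arrived]]]]]
[S [NP [Det that] [N park]] [VP [VP [VP [V visited]] [Conj and] [VP [V built] [NP [Det no] [N park]]]] [Conj and] [VP [V arrived]]]]
The trees differ in how a recursive rule is bracketed over the same span.

2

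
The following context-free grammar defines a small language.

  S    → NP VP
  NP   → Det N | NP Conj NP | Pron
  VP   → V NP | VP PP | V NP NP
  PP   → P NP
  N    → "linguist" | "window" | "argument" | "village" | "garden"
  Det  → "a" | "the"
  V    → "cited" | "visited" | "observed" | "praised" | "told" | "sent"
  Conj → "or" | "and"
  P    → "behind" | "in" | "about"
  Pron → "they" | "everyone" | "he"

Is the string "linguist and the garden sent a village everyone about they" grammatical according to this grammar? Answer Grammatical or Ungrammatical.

Ungrammatical

For S → NP VP, no prefix of the string parses as an NP.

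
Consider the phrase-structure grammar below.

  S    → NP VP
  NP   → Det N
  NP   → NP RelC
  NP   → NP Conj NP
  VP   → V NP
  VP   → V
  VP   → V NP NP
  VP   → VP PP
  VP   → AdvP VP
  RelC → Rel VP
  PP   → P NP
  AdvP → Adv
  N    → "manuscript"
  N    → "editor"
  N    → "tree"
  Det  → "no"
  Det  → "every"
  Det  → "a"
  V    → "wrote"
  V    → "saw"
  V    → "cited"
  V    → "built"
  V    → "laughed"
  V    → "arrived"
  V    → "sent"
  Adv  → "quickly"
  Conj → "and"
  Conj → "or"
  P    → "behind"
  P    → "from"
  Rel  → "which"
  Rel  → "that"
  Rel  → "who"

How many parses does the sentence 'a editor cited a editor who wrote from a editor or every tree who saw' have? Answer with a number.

7

Two of the 7 distinct bracketings:
[S [NP [Det a] [N editor]] [VP [V cited] [NP [NP [Det a] [N editor]] [RelC [Rel who] [VP [VP [V wrote]] [PP [P from] [NP [NP [NP [Det a] [N editor]] [Conj or] [NP [Det every] [N tree]]] [RelC [Rel who] [VP [V saw]]]]]]]]]]
[S [NP [Det a] [N editor]] [VP [V cited] [NP [NP [Det a] [N editor]] [RelC [Rel who] [VP [VP [V wrote]] [PP [P from] [NP [NP [Det a] [N editor]] [Conj or] [NP [NP [Det every] [N tree]] [RelC [Rel who] [VP [V saw]]]]]]]]]]]
The trees differ in how a recursive rule is bracketed over the same span.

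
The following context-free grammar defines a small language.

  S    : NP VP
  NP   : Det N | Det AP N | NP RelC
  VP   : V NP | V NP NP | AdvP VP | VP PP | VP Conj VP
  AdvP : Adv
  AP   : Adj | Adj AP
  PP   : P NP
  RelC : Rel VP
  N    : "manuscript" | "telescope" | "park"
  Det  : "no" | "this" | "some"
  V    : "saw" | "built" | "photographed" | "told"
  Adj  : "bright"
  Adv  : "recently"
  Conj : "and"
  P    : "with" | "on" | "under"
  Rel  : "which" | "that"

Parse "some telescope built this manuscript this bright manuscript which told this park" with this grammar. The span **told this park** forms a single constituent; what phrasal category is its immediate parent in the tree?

RelC

[S [NP [Det some] [N telescope]] [VP [V built] [NP [Det this] [N manuscript]] [NP [NP [Det this] [AP [Adj bright]] [N manuscript]] [RelC [Rel which] [VP [V told] [NP [Det this] [N park]]]]]]]
The span 'told this park' is the VP node built by VP → V NP.
Its mother is the RelC built by RelC → Rel VP.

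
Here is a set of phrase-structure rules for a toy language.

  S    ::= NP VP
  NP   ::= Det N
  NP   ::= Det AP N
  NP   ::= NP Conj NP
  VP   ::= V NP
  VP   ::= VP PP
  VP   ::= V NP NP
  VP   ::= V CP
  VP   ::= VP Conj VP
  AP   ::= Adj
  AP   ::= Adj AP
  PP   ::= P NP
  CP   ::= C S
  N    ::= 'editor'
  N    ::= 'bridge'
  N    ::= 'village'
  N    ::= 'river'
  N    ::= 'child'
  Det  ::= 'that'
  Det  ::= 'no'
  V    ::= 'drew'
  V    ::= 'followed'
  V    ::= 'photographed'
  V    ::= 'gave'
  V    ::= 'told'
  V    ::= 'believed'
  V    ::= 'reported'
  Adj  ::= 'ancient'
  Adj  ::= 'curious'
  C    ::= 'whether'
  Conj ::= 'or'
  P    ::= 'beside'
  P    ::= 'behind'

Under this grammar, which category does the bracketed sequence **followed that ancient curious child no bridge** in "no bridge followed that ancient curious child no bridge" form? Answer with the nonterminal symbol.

VP

[S [NP [Det no] [N bridge]] [VP [V followed] [NP [Det that] [AP [Adj ancient] [AP [Adj curious]]] [N child]] [NP [Det no] [N bridge]]]]
The span 'followed that ancient curious child no bridge' is the VP node built by VP → V NP NP.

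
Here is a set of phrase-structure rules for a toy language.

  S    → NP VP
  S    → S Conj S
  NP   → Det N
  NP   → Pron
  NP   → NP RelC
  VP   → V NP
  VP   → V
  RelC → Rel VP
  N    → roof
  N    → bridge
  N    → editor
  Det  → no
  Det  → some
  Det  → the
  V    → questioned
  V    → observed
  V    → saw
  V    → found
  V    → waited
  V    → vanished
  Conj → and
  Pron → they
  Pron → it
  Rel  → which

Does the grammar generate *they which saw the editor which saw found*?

Grammatical

[S [NP [NP [Pron they]] [RelC [Rel which] [VP [V saw] [NP [NP [Det the] [N editor]] [RelC [Rel which] [VP [V saw]]]]]]] [VP [V found]]]
The bracketing above is licensed at every node by one of the given productions, with S at the root.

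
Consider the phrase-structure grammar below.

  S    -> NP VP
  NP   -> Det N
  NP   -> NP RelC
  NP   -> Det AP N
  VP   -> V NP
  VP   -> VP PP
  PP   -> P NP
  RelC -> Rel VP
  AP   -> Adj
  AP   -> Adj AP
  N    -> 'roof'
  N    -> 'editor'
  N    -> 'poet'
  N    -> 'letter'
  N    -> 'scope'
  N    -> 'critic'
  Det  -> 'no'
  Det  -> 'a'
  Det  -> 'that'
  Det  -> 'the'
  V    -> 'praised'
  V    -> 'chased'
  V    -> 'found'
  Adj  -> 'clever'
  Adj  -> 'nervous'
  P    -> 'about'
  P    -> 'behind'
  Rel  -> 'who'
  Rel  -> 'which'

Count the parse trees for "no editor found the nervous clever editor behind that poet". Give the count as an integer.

1

[S [NP [Det no] [N editor]] [VP [VP [V found] [NP [Det the] [AP [Adj nervous] [AP [Adj clever]]] [N editor]]] [PP [P behind] [NP [Det that] [N poet]]]]]
No rule offers an alternative attachment or grouping for any span, so this is the only derivation.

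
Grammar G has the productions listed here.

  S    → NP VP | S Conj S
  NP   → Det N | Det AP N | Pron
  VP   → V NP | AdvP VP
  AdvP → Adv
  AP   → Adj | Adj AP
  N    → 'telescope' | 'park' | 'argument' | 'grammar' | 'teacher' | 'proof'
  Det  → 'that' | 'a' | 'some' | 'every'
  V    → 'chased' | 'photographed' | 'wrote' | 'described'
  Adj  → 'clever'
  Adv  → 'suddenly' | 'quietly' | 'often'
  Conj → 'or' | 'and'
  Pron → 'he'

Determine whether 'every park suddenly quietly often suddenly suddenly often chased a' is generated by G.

Ungrammatical

For S → NP VP, the only prefix that parses as NP is 'every park', but the remainder 'suddenly quietly often suddenly suddenly often chased a' is not a VP under these rules. The alternative S rule S → S Conj S likewise has no satisfying split.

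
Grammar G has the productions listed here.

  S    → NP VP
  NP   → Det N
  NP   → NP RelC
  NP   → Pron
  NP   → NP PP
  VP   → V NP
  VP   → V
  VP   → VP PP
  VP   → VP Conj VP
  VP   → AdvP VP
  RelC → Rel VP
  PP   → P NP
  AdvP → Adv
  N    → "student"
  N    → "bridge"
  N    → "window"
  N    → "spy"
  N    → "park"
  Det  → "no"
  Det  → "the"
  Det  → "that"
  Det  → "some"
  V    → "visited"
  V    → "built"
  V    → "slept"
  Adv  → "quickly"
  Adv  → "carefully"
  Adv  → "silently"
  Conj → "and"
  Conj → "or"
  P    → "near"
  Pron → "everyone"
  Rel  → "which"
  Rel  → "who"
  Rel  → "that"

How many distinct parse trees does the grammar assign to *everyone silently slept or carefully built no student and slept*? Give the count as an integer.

7

Two of the 7 distinct bracketings:
[S [NP [Pron everyone]] [VP [VP [AdvP [Adv silently]] [VP [V slept]]] [Conj or] [VP [VP [AdvP [Adv carefully]] [VP [V built] [NP [Det no] [N student]]]] [Conj and] [VP [V slept]]]]]
[S [NP [Pron everyone]] [VP [VP [AdvP [Adv silently]] [VP [V slept]]] [Conj or] [VP [AdvP [Adv carefully]] [VP [VP [V built] [NP [Det no] [N student]]] [Conj and] [VP [V slept]]]]]]
The trees differ in how a recursive rule is bracketed over the same span.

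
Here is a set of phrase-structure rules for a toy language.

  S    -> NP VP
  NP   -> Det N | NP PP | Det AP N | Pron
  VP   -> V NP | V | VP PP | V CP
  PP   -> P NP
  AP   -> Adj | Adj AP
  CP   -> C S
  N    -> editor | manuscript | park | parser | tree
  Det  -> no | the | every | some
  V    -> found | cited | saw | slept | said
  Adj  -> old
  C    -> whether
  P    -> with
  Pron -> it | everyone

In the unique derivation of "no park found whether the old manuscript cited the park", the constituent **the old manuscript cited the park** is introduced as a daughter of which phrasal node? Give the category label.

[S [NP [Det no] [N park]] [VP [V found] [CP [C whether] [S [NP [Det the] [AP [Adj old]] [N manuscript]] [VP [V cited] [NP [Det the] [N park]]]]]]]
The span 'the old manuscript cited the park' is the S node built by S → NP VP.
Its mother is the CP built by CP → C S.

CP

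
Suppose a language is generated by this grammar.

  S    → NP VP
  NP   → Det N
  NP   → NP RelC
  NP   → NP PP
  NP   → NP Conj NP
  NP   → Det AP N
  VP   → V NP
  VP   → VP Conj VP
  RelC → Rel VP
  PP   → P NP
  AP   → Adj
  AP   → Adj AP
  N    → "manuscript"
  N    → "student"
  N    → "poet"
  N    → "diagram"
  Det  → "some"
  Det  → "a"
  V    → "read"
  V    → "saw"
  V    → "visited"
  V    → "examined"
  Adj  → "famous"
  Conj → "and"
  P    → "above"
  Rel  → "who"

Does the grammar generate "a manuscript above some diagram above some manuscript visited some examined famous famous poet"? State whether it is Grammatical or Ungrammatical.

Ungrammatical

A Det word can never sit immediately before a V word in any string this grammar generates, so the substring 'some examined' rules out a derivation.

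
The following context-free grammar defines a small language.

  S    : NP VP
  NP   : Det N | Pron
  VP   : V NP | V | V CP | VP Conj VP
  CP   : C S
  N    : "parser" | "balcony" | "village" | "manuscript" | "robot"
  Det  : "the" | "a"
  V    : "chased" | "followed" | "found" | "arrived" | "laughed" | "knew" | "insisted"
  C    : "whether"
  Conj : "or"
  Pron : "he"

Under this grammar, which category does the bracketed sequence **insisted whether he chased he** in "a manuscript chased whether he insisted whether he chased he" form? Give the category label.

VP

[S [NP [Det a] [N manuscript]] [VP [V chased] [CP [C whether] [S [NP [Pron he]] [VP [V insisted] [CP [C whether] [S [NP [Pron he]] [VP [V chased] [NP [Pron he]]]]]]]]]]
The span 'insisted whether he chased he' is the VP node built by VP → V CP.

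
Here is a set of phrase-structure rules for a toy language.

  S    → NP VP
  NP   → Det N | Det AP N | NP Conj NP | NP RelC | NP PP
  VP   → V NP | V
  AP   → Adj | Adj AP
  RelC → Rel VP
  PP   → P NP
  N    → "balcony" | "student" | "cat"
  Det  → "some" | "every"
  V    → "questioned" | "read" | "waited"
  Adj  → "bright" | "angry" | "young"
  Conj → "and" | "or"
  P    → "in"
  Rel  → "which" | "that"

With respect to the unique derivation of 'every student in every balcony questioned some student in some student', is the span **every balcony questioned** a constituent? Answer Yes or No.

[S [NP [NP [Det every] [N student]] [PP [P in] [NP [Det every] [N balcony]]]] [VP [V questioned] [NP [NP [Det some] [N student]] [PP [P in] [NP [Det some] [N student]]]]]]
The smallest constituent containing 'every balcony questioned' is the S spanning 'every student in every balcony questioned some student in some student'; no single node in the tree dominates exactly the given words.

No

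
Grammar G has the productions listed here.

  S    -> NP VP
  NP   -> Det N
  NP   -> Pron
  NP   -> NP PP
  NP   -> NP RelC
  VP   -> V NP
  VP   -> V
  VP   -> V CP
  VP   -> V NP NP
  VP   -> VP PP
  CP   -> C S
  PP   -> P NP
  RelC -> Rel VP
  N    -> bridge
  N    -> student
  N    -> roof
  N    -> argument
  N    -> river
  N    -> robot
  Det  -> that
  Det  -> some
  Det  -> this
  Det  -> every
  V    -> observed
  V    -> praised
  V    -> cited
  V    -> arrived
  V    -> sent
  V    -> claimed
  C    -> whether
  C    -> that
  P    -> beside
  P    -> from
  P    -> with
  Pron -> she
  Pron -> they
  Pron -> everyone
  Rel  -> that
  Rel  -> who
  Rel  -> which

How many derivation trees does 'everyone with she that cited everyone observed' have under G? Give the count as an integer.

The two bracketings:
[S [NP [NP [Pron everyone]] [PP [P with] [NP [NP [Pron she]] [RelC [Rel that] [VP [V cited] [NP [Pron everyone]]]]]]] [VP [V observed]]]
[S [NP [NP [NP [Pron everyone]] [PP [P with] [NP [Pron she]]]] [RelC [Rel that] [VP [V cited] [NP [Pron everyone]]]]] [VP [V observed]]]
The trees differ in how a recursive rule is bracketed over the same span.

2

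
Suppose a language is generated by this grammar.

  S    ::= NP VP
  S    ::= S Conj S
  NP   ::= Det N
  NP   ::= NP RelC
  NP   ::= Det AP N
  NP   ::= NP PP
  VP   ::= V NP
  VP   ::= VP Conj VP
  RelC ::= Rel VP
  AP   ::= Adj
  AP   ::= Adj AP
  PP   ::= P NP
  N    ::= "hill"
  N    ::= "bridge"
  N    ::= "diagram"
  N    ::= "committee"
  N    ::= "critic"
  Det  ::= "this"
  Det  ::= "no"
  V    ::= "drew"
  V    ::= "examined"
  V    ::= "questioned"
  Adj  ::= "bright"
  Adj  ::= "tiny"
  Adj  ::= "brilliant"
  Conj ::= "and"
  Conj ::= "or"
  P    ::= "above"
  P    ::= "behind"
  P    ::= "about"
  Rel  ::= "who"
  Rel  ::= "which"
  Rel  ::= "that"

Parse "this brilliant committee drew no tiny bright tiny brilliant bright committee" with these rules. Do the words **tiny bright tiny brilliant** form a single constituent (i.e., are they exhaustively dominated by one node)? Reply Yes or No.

No

[S [NP [Det this] [AP [Adj brilliant]] [N committee]] [VP [V drew] [NP [Det no] [AP [Adj tiny] [AP [Adj bright] [AP [Adj tiny] [AP [Adj brilliant] [AP [Adj bright]]]]]] [N committee]]]]
The smallest constituent containing 'tiny bright tiny brilliant' is the AP spanning 'tiny bright tiny brilliant bright'; no single node in the tree dominates exactly the given words.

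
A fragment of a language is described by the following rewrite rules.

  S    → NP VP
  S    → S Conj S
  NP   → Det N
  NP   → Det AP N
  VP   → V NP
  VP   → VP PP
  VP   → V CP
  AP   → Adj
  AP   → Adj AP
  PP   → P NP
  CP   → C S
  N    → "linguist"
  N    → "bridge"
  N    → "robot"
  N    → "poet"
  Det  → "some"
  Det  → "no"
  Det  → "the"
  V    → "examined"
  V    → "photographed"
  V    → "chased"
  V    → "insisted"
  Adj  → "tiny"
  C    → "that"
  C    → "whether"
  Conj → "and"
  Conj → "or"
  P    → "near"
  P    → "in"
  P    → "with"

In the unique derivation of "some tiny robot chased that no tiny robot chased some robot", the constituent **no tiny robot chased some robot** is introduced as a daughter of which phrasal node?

CP

S
  NP
    Det: some
    AP
      Adj: tiny
    N: robot
  VP
    V: chased
    CP
      C: that
      S
        NP
          Det: no
          AP
            Adj: tiny
          N: robot
        VP
          V: chased
          NP
            Det: some
            N: robot
The span 'no tiny robot chased some robot' is the S node built by S → NP VP.
Its mother is the CP built by CP → C S.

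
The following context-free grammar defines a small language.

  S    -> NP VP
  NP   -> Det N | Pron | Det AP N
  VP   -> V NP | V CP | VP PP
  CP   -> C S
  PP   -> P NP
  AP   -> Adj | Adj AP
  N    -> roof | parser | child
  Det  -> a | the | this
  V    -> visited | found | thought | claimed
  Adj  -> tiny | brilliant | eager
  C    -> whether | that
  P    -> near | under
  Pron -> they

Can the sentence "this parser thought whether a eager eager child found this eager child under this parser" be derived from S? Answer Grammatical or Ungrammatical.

Grammatical

S
  NP
    Det: this
    N: parser
  VP
    V: thought
    CP
      C: whether
      S
        NP
          Det: a
          AP
            Adj: eager
            AP
              Adj: eager
          N: child
        VP
          VP
            V: found
            NP
              Det: this
              AP
                Adj: eager
              N: child
          PP
            P: under
            NP
              Det: this
              N: parser
Each bracket corresponds to one application of a listed rule, so the string is derivable from S.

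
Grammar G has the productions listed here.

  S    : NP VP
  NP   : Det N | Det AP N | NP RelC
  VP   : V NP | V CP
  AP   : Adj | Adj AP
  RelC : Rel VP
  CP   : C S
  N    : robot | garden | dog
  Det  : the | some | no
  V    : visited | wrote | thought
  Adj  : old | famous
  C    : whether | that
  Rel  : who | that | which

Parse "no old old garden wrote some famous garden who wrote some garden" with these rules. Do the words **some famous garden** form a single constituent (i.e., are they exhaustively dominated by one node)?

[S [NP [Det no] [AP [Adj old] [AP [Adj old]]] [N garden]] [VP [V wrote] [NP [NP [Det some] [AP [Adj famous]] [N garden]] [RelC [Rel who] [VP [V wrote] [NP [Det some] [N garden]]]]]]]
The words 'some famous garden' are exhaustively dominated by a single NP node (built by NP → Det AP N), so they form a constituent.

Yes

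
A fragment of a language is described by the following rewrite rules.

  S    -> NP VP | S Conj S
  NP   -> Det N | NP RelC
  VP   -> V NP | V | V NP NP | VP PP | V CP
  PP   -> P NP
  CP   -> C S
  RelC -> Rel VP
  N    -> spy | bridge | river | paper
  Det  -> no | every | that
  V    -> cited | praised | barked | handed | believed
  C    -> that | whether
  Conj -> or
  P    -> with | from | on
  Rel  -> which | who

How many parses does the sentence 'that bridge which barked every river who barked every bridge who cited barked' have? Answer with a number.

Two of the 7 distinct bracketings:
[S [NP [NP [Det that] [N bridge]] [RelC [Rel which] [VP [V barked] [NP [NP [Det every] [N river]] [RelC [Rel who] [VP [V barked] [NP [NP [Det every] [N bridge]] [RelC [Rel who] [VP [V cited]]]]]]]]]] [VP [V barked]]]
[S [NP [NP [Det that] [N bridge]] [RelC [Rel which] [VP [V barked] [NP [NP [NP [Det every] [N river]] [RelC [Rel who] [VP [V barked] [NP [Det every] [N bridge]]]]] [RelC [Rel who] [VP [V cited]]]]]]] [VP [V barked]]]
The trees differ in how a recursive rule is bracketed over the same span.

7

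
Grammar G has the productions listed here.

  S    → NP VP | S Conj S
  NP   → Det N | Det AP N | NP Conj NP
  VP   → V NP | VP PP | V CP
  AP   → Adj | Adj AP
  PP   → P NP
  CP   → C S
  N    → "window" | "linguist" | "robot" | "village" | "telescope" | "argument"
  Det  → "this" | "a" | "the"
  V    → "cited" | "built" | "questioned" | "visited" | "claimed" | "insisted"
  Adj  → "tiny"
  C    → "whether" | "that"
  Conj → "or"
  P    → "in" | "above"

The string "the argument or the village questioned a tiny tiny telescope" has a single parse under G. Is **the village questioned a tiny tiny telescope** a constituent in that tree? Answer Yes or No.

No

[S [NP [NP [Det the] [N argument]] [Conj or] [NP [Det the] [N village]]] [VP [V questioned] [NP [Det a] [AP [Adj tiny] [AP [Adj tiny]]] [N telescope]]]]
The smallest constituent containing 'the village questioned a tiny tiny telescope' is the S spanning 'the argument or the village questioned a tiny tiny telescope'; no single node in the tree dominates exactly the given words.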